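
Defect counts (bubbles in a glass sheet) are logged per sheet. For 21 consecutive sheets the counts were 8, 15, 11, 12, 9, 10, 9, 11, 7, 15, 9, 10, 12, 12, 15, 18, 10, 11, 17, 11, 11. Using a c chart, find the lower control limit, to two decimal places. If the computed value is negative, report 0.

c̄ = (8 + 15 + 11 + 12 + 9 + 10 + 9 + 11 + 7 + 15 + 9 + 10 + 12 + 12 + 15 + 18 + 10 + 11 + 17 + 11 + 11) / 21 = 243 / 21 = 11.5714
LCL = c̄ − 3√c̄ = 11.5714 − 3 × 3.4017 = 1.3664

1.37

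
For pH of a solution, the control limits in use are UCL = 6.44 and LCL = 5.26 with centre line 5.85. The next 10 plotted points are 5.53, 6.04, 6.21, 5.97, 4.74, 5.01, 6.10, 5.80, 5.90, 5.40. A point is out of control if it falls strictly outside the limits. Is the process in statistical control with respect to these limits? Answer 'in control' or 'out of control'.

out of control

Compare each point to [5.26, 6.44]: sample 5 = 4.74 < LCL; sample 6 = 5.01 < LCL.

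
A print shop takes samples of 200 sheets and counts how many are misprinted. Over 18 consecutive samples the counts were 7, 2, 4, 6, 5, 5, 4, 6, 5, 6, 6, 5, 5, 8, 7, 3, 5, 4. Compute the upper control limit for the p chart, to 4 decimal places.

p̄ = Σdᵢ / (k·n) = 93 / (18 × 200) = 0.02583
UCL = p̄ + 3·√(p̄(1−p̄)/n) = 0.02583 + 3 × √(0.02583×0.97417/200) = 0.02583 + 3 × 0.01122 = 0.05949

0.0595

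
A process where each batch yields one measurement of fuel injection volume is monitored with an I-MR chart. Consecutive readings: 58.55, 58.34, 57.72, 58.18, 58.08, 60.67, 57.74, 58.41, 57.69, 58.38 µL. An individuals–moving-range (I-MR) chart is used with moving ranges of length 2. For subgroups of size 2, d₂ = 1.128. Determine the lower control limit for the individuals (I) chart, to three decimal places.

55.719

X̄ = (58.55 + 58.34 + 57.72 + 58.18 + 58.08 + 60.67 + 57.74 + 58.41 + 57.69 + 58.38) / 10 = 58.3760
Moving ranges: 0.21, 0.62, 0.46, 0.10, 2.59, 2.93, 0.67, 0.72, 0.69; M̄R̄ = 8.9900 / 9 = 0.9989
LCL = X̄ − 3·M̄R̄/d₂ = 58.3760 − 3 × 0.9989 / 1.128 = 55.7194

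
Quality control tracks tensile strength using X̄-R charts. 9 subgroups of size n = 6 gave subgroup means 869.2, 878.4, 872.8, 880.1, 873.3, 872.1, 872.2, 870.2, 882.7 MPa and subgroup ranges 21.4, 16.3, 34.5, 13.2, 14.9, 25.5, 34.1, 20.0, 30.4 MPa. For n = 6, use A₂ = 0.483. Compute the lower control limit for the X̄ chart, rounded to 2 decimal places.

863.27

X̄̄ = (869.2 + 878.4 + 872.8 + 880.1 + 873.3 + 872.1 + 872.2 + 870.2 + 882.7) / 9 = 7871.0000 / 9 = 874.5556
R̄ = (21.4 + 16.3 + 34.5 + 13.2 + 14.9 + 25.5 + 34.1 + 20.0 + 30.4) / 9 = 210.3000 / 9 = 23.3667
LCL = X̄̄ − A₂·R̄ = 874.5556 − 0.483 × 23.3667 = 863.2695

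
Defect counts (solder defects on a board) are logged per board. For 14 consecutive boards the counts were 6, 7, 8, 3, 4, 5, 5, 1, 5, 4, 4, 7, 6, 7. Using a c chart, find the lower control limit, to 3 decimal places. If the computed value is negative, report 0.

0.000

c̄ = (6 + 7 + 8 + 3 + 4 + 5 + 5 + 1 + 5 + 4 + 4 + 7 + 6 + 7) / 14 = 72 / 14 = 5.1429
LCL = c̄ − 3√c̄ = 5.1429 − 3 × 2.2678 = -1.6605 → 0 (cannot be negative)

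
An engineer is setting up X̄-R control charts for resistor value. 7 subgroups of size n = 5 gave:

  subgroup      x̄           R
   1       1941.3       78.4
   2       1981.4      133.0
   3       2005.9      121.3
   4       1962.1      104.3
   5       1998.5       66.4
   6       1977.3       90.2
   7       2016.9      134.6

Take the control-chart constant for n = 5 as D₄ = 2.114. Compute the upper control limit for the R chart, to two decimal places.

R̄ = (78.4 + 133.0 + 121.3 + 104.3 + 66.4 + 90.2 + 134.6) / 7 = 728.2000 / 7 = 104.0286
UCL_R = D₄·R̄ = 2.114 × 104.0286 = 219.9164

219.92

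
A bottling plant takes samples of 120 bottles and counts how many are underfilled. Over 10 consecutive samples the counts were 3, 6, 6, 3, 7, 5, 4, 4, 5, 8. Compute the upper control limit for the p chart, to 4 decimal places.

0.0977

p̄ = Σdᵢ / (k·n) = 51 / (10 × 120) = 0.04250
UCL = p̄ + 3·√(p̄(1−p̄)/n) = 0.04250 + 3 × √(0.04250×0.95750/120) = 0.04250 + 3 × 0.01842 = 0.09775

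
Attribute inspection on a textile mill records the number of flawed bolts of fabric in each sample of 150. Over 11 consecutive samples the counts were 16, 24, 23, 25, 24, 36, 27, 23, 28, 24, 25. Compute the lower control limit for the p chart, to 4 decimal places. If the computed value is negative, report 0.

0.0754

p̄ = Σdᵢ / (k·n) = 275 / (11 × 150) = 0.16667
LCL = p̄ − 3·√(p̄(1−p̄)/n) = 0.16667 − 3 × 0.03043 = 0.07538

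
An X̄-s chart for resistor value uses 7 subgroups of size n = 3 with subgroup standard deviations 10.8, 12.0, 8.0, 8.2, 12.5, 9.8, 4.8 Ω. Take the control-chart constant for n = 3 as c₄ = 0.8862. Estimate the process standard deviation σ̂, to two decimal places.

s̄ = (10.8 + 12.0 + 8.0 + 8.2 + 12.5 + 9.8 + 4.8) / 7 = 9.4429
σ̂ = s̄ / c₄ = 9.4429 / 0.8862 = 10.6554

10.66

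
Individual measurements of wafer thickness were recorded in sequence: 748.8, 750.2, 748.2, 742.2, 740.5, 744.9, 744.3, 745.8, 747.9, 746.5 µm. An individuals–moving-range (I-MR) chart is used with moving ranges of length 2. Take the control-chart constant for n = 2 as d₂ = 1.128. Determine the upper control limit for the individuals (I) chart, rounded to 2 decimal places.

752.17

X̄ = (748.8 + 750.2 + 748.2 + 742.2 + 740.5 + 744.9 + 744.3 + 745.8 + 747.9 + 746.5) / 10 = 745.9300
Moving ranges: 1.4, 2.0, 6.0, 1.7, 4.4, 0.6, 1.5, 2.1, 1.4; M̄R̄ = 21.1000 / 9 = 2.3444
UCL = X̄ + 3·M̄R̄/d₂ = 745.9300 + 3 × 2.3444 / 1.128 = 752.1652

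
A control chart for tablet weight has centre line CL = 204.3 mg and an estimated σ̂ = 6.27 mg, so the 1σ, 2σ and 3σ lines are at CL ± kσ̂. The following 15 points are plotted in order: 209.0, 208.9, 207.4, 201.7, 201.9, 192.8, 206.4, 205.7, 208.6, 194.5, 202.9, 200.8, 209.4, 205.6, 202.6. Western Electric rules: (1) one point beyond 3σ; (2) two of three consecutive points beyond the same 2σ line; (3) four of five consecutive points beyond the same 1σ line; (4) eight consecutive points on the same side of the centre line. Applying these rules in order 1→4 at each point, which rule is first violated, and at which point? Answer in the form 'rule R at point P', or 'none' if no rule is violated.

none

Zone of each point (C = within 1σ̂, B = 1σ̂–2σ̂, A = 2σ̂–3σ̂, * = beyond 3σ̂; sign = side of CL): 1:+C, 2:+C, 3:+C, 4:-C, 5:-C, 6:-B, 7:+C, 8:+C, 9:+C, 10:-B, 11:-C, 12:-C, 13:+C, 14:+C, 15:-C
No rule fires across all 15 points.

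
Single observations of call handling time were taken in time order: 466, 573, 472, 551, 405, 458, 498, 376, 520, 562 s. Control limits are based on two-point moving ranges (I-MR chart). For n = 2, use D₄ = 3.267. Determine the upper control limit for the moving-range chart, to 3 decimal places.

302.742

Moving ranges: 107, 101, 79, 146, 53, 40, 122, 144, 42; M̄R̄ = 834.0000 / 9 = 92.6667
UCL_MR = D₄·M̄R̄ = 3.267 × 92.6667 = 302.7420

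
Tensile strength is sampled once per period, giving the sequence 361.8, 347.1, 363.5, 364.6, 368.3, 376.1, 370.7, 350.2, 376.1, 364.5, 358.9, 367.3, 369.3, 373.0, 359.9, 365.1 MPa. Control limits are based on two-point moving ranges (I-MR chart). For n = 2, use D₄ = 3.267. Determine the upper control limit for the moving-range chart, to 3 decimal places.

Moving ranges: 14.7, 16.4, 1.1, 3.7, 7.8, 5.4, 20.5, 25.9, 11.6, 5.6, 8.4, 2.0, 3.7, 13.1, 5.2; M̄R̄ = 145.1000 / 15 = 9.6733
UCL_MR = D₄·M̄R̄ = 3.267 × 9.6733 = 31.6028

31.603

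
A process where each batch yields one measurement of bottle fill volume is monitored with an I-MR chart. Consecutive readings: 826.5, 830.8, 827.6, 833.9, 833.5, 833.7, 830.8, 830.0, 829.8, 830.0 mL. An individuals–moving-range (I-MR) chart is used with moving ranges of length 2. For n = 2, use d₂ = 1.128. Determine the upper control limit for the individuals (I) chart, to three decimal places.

836.127

X̄ = (826.5 + 830.8 + 827.6 + 833.9 + 833.5 + 833.7 + 830.8 + 830.0 + 829.8 + 830.0) / 10 = 830.6600
Moving ranges: 4.3, 3.2, 6.3, 0.4, 0.2, 2.9, 0.8, 0.2, 0.2; M̄R̄ = 18.5000 / 9 = 2.0556
UCL = X̄ + 3·M̄R̄/d₂ = 830.6600 + 3 × 2.0556 / 1.128 = 836.1269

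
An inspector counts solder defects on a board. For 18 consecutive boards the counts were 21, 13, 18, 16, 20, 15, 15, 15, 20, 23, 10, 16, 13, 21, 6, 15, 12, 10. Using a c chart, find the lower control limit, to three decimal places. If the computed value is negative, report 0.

c̄ = (21 + 13 + 18 + 16 + 20 + 15 + 15 + 15 + 20 + 23 + 10 + 16 + 13 + 21 + 6 + 15 + 12 + 10) / 18 = 279 / 18 = 15.5000
LCL = c̄ − 3√c̄ = 15.5000 − 3 × 3.9370 = 3.6890

3.689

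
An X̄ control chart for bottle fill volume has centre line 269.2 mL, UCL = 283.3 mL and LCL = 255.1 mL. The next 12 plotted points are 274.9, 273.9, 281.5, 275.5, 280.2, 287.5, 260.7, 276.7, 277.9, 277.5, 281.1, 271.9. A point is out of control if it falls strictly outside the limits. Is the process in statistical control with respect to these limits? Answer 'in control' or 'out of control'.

out of control

Compare each point to [255.1, 283.3]: sample 6 = 287.5 > UCL.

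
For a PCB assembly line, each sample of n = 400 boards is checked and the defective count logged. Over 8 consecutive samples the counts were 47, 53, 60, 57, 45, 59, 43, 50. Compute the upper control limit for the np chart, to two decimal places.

p̄ = Σdᵢ / (k·n) = 414 / (8 × 400) = 0.12937
UCL = np̄ + 3·√(np̄(1−p̄)) = 51.7500 + 3 × √(51.7500×0.87062) = 51.7500 + 3 × 6.7123 = 71.8869

71.89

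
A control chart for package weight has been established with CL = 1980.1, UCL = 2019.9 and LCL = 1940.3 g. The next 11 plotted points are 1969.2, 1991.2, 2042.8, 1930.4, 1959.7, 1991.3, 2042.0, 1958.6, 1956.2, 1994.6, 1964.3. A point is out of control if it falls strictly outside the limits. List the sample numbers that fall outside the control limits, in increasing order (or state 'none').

3, 4, 7

Compare each point to [1940.3, 2019.9]: sample 3 = 2042.8 > UCL; sample 4 = 1930.4 < LCL; sample 7 = 2042.0 > UCL.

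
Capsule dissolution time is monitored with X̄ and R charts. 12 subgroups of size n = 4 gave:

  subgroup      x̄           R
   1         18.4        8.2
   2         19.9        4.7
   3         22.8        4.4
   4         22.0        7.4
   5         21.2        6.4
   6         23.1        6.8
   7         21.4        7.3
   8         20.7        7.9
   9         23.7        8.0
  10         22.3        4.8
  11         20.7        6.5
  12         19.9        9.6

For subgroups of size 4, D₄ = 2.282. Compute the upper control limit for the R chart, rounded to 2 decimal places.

R̄ = (8.2 + 4.7 + 4.4 + 7.4 + 6.4 + 6.8 + 7.3 + 7.9 + 8.0 + 4.8 + 6.5 + 9.6) / 12 = 82.0000 / 12 = 6.8333
UCL_R = D₄·R̄ = 2.282 × 6.8333 = 15.5937

15.59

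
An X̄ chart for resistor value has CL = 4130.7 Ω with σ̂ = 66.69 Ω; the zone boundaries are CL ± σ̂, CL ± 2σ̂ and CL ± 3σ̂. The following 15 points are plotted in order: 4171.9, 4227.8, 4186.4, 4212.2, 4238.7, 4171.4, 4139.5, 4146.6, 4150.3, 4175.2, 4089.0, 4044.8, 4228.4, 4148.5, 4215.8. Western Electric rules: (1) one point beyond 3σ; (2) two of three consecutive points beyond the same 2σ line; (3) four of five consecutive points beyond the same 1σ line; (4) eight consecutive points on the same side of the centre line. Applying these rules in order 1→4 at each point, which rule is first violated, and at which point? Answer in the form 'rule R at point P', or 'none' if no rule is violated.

rule 4 at point 8

Zone of each point (C = within 1σ̂, B = 1σ̂–2σ̂, A = 2σ̂–3σ̂, * = beyond 3σ̂; sign = side of CL): 1:+C, 2:+B, 3:+C, 4:+B, 5:+B, 6:+C, 7:+C, 8:+C, 9:+C, 10:+C, 11:-C, 12:-B, 13:+B, 14:+C, 15:+B
Rule 4 (eight consecutive points on the same side of the centre line) is satisfied at point 8.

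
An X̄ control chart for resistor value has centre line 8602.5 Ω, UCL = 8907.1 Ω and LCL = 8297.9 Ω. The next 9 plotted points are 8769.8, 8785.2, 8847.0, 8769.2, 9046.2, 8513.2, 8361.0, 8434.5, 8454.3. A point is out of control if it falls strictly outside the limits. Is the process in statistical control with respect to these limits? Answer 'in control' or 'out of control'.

out of control

Compare each point to [8297.9, 8907.1]: sample 5 = 9046.2 > UCL.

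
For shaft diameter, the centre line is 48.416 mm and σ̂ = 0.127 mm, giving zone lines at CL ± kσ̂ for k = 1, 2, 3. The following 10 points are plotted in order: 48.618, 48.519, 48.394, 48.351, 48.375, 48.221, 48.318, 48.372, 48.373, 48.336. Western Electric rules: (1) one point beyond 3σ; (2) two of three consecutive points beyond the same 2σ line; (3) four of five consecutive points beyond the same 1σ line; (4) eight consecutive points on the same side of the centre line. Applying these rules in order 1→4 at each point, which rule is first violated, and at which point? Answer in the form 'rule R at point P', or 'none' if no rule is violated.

Zone of each point (C = within 1σ̂, B = 1σ̂–2σ̂, A = 2σ̂–3σ̂, * = beyond 3σ̂; sign = side of CL): 1:+B, 2:+C, 3:-C, 4:-C, 5:-C, 6:-B, 7:-C, 8:-C, 9:-C, 10:-C
Rule 4 (eight consecutive points on the same side of the centre line) is satisfied at point 10.

rule 4 at point 10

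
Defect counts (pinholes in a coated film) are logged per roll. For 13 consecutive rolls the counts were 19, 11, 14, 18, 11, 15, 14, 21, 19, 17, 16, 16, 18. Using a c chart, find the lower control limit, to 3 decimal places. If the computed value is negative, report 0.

c̄ = (19 + 11 + 14 + 18 + 11 + 15 + 14 + 21 + 19 + 17 + 16 + 16 + 18) / 13 = 209 / 13 = 16.0769
LCL = c̄ − 3√c̄ = 16.0769 − 3 × 4.0096 = 4.0481

4.048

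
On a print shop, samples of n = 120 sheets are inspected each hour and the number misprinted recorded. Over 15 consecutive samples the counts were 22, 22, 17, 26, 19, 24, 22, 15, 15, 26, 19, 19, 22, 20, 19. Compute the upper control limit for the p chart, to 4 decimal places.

0.2736

p̄ = Σdᵢ / (k·n) = 307 / (15 × 120) = 0.17056
UCL = p̄ + 3·√(p̄(1−p̄)/n) = 0.17056 + 3 × √(0.17056×0.82944/120) = 0.17056 + 3 × 0.03433 = 0.27356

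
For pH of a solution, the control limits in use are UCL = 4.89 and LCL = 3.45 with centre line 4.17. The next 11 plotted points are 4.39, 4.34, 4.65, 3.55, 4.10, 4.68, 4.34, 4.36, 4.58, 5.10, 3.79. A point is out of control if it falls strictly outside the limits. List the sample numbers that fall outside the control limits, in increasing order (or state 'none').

10

Compare each point to [3.45, 4.89]: sample 10 = 5.10 > UCL.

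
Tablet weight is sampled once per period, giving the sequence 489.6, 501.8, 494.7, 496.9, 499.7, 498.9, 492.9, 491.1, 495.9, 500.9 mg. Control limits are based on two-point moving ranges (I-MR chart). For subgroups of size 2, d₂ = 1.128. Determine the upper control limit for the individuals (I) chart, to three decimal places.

X̄ = (489.6 + 501.8 + 494.7 + 496.9 + 499.7 + 498.9 + 492.9 + 491.1 + 495.9 + 500.9) / 10 = 496.2400
Moving ranges: 12.2, 7.1, 2.2, 2.8, 0.8, 6.0, 1.8, 4.8, 5.0; M̄R̄ = 42.7000 / 9 = 4.7444
UCL = X̄ + 3·M̄R̄/d₂ = 496.2400 + 3 × 4.7444 / 1.128 = 508.8582

508.858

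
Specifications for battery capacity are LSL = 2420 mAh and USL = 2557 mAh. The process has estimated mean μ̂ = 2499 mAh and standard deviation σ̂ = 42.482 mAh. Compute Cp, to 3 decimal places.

0.537

Cp = (USL − LSL) / (6σ̂) = (2557 − 2420) / (6 × 42.482) = 137.0000 / 254.8920 = 0.5375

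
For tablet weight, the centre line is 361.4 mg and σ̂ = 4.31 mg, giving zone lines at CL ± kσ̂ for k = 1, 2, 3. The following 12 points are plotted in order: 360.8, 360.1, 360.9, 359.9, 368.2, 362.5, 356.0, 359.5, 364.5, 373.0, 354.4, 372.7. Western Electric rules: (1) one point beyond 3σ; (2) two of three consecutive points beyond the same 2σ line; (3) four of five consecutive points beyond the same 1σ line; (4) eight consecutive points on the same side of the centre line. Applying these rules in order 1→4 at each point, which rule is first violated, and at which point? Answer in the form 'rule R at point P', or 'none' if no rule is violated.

rule 2 at point 12

Zone of each point (C = within 1σ̂, B = 1σ̂–2σ̂, A = 2σ̂–3σ̂, * = beyond 3σ̂; sign = side of CL): 1:-C, 2:-C, 3:-C, 4:-C, 5:+B, 6:+C, 7:-B, 8:-C, 9:+C, 10:+A, 11:-B, 12:+A
Rule 2 (two of three consecutive points beyond the same 2σ limit) is satisfied at point 12.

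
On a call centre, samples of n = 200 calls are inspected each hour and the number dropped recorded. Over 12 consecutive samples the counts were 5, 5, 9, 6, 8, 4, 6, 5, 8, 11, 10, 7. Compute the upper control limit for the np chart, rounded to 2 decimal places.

p̄ = Σdᵢ / (k·n) = 84 / (12 × 200) = 0.03500
UCL = np̄ + 3·√(np̄(1−p̄)) = 7.0000 + 3 × √(7.0000×0.96500) = 7.0000 + 3 × 2.5990 = 14.7971

14.80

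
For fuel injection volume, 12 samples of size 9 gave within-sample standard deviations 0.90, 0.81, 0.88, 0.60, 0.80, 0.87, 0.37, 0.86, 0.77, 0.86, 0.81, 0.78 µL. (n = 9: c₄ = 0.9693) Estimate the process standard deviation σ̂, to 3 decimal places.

0.800

s̄ = (0.90 + 0.81 + 0.88 + 0.60 + 0.80 + 0.87 + 0.37 + 0.86 + 0.77 + 0.86 + 0.81 + 0.78) / 12 = 0.7758
σ̂ = s̄ / c₄ = 0.7758 / 0.9693 = 0.8004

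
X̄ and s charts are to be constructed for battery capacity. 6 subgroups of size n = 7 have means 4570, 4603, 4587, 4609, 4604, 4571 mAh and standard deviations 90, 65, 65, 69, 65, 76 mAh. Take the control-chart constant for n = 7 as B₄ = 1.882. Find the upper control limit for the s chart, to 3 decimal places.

134.877

s̄ = (90 + 65 + 65 + 69 + 65 + 76) / 6 = 71.6667
UCL_s = B₄·s̄ = 1.882 × 71.6667 = 134.8767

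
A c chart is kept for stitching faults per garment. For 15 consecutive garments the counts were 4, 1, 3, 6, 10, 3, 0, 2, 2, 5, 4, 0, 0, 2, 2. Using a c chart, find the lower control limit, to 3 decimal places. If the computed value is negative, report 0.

c̄ = (4 + 1 + 3 + 6 + 10 + 3 + 0 + 2 + 2 + 5 + 4 + 0 + 0 + 2 + 2) / 15 = 44 / 15 = 2.9333
LCL = c̄ − 3√c̄ = 2.9333 − 3 × 1.7127 = -2.2048 → 0 (cannot be negative)

0.000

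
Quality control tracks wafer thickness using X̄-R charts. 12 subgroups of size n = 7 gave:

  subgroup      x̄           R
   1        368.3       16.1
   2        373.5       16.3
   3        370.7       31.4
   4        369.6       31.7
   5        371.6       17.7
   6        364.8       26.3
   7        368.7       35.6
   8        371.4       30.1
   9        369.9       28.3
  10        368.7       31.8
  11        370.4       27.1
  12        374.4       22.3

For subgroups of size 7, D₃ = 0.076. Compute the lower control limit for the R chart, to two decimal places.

1.99

R̄ = (16.1 + 16.3 + 31.4 + 31.7 + 17.7 + 26.3 + 35.6 + 30.1 + 28.3 + 31.8 + 27.1 + 22.3) / 12 = 314.7000 / 12 = 26.2250
LCL_R = D₃·R̄ = 0.076 × 26.2250 = 1.9931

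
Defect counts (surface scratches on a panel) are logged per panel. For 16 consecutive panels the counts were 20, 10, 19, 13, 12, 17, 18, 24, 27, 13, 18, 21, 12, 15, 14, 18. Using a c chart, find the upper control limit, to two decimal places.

c̄ = (20 + 10 + 19 + 13 + 12 + 17 + 18 + 24 + 27 + 13 + 18 + 21 + 12 + 15 + 14 + 18) / 16 = 271 / 16 = 16.9375
UCL = c̄ + 3√c̄ = 16.9375 + 3 × √16.9375 = 16.9375 + 3 × 4.1155 = 29.2841

29.28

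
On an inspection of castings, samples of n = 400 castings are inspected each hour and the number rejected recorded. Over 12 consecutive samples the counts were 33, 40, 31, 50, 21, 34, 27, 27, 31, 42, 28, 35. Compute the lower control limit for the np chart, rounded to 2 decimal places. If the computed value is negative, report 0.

p̄ = Σdᵢ / (k·n) = 399 / (12 × 400) = 0.08313
LCL = np̄ − 3·√(np̄(1−p̄)) = 33.2500 − 3 × 5.5214 = 16.6857

16.69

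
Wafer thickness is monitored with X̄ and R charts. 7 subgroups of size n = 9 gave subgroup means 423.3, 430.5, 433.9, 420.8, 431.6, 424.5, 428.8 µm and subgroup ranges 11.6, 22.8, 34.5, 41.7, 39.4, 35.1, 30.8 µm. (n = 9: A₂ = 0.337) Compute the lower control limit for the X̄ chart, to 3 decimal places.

417.235

X̄̄ = (423.3 + 430.5 + 433.9 + 420.8 + 431.6 + 424.5 + 428.8) / 7 = 2993.4000 / 7 = 427.6286
R̄ = (11.6 + 22.8 + 34.5 + 41.7 + 39.4 + 35.1 + 30.8) / 7 = 215.9000 / 7 = 30.8429
LCL = X̄̄ − A₂·R̄ = 427.6286 − 0.337 × 30.8429 = 417.2345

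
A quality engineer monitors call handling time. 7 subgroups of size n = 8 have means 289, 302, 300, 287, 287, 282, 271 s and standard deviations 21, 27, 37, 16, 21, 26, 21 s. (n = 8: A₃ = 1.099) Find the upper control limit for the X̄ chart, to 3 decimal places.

314.819

X̄̄ = (289 + 302 + 300 + 287 + 287 + 282 + 271) / 7 = 288.2857
s̄ = (21 + 27 + 37 + 16 + 21 + 26 + 21) / 7 = 24.1429
UCL = X̄̄ + A₃·s̄ = 288.2857 + 1.099 × 24.1429 = 314.8187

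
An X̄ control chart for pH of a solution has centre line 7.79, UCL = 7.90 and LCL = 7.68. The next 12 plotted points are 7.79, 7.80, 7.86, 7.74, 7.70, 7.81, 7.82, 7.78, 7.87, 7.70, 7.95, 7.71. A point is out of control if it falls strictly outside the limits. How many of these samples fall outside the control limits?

Compare each point to [7.68, 7.90]: sample 11 = 7.95 > UCL.

1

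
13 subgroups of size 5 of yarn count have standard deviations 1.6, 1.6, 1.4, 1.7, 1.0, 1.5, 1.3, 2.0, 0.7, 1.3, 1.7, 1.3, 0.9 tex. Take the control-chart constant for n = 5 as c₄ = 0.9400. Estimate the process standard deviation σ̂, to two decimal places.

1.47

s̄ = (1.6 + 1.6 + 1.4 + 1.7 + 1.0 + 1.5 + 1.3 + 2.0 + 0.7 + 1.3 + 1.7 + 1.3 + 0.9) / 13 = 1.3846
σ̂ = s̄ / c₄ = 1.3846 / 0.9400 = 1.4730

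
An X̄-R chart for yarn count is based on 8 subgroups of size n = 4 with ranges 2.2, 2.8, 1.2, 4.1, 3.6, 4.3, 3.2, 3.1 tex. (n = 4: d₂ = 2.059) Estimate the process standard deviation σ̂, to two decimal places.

1.49

R̄ = (2.2 + 2.8 + 1.2 + 4.1 + 3.6 + 4.3 + 3.2 + 3.1) / 8 = 3.0625
σ̂ = R̄ / d₂ = 3.0625 / 2.059 = 1.4874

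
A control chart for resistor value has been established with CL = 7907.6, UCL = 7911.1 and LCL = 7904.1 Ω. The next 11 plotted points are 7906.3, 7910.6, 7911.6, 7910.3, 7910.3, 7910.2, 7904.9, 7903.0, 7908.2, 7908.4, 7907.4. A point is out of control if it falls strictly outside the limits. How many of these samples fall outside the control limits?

2

Compare each point to [7904.1, 7911.1]: sample 3 = 7911.6 > UCL; sample 8 = 7903.0 < LCL.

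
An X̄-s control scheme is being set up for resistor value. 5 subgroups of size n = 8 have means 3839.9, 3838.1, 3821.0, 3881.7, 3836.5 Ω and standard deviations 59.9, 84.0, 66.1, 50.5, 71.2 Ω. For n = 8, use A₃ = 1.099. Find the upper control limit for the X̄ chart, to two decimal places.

X̄̄ = (3839.9 + 3838.1 + 3821.0 + 3881.7 + 3836.5) / 5 = 3843.4400
s̄ = (59.9 + 84.0 + 66.1 + 50.5 + 71.2) / 5 = 66.3400
UCL = X̄̄ + A₃·s̄ = 3843.4400 + 1.099 × 66.3400 = 3916.3477

3916.35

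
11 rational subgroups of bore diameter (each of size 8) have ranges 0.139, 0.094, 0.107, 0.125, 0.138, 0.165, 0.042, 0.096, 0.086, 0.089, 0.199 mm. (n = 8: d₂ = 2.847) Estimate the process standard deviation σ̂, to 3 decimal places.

R̄ = (0.139 + 0.094 + 0.107 + 0.125 + 0.138 + 0.165 + 0.042 + 0.096 + 0.086 + 0.089 + 0.199) / 11 = 0.1164
σ̂ = R̄ / d₂ = 0.1164 / 2.847 = 0.0409

0.041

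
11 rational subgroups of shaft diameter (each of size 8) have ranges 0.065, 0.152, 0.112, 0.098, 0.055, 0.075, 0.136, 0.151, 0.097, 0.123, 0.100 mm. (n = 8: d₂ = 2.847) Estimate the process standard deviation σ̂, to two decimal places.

R̄ = (0.065 + 0.152 + 0.112 + 0.098 + 0.055 + 0.075 + 0.136 + 0.151 + 0.097 + 0.123 + 0.100) / 11 = 0.1058
σ̂ = R̄ / d₂ = 0.1058 / 2.847 = 0.0372

0.04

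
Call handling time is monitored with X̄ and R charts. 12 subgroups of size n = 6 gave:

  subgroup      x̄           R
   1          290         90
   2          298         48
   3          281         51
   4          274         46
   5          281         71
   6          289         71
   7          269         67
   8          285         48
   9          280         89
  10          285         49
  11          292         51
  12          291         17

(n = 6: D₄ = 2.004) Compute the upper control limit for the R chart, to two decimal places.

R̄ = (90 + 48 + 51 + 46 + 71 + 71 + 67 + 48 + 89 + 49 + 51 + 17) / 12 = 698.0000 / 12 = 58.1667
UCL_R = D₄·R̄ = 2.004 × 58.1667 = 116.5660

116.57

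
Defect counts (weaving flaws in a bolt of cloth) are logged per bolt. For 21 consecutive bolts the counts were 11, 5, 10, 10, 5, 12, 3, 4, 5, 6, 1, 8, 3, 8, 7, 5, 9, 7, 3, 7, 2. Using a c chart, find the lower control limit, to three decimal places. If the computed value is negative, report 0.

c̄ = (11 + 5 + 10 + 10 + 5 + 12 + 3 + 4 + 5 + 6 + 1 + 8 + 3 + 8 + 7 + 5 + 9 + 7 + 3 + 7 + 2) / 21 = 131 / 21 = 6.2381
LCL = c̄ − 3√c̄ = 6.2381 − 3 × 2.4976 = -1.2548 → 0 (cannot be negative)

0.000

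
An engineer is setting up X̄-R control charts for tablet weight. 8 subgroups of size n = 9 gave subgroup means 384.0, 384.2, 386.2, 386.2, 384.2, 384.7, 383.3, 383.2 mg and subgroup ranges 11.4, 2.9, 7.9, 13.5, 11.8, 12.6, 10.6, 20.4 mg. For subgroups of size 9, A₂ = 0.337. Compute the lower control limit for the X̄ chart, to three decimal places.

X̄̄ = (384.0 + 384.2 + 386.2 + 386.2 + 384.2 + 384.7 + 383.3 + 383.2) / 8 = 3076.0000 / 8 = 384.5000
R̄ = (11.4 + 2.9 + 7.9 + 13.5 + 11.8 + 12.6 + 10.6 + 20.4) / 8 = 91.1000 / 8 = 11.3875
LCL = X̄̄ − A₂·R̄ = 384.5000 − 0.337 × 11.3875 = 380.6624

380.662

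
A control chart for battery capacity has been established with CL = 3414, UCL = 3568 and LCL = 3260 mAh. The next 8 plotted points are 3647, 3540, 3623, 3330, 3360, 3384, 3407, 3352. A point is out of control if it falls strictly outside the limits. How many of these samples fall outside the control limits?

2

Compare each point to [3260, 3568]: sample 1 = 3647 > UCL; sample 3 = 3623 > UCL.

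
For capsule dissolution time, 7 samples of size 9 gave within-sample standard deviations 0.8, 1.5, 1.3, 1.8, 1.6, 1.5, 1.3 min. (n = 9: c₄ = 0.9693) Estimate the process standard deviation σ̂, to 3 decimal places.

s̄ = (0.8 + 1.5 + 1.3 + 1.8 + 1.6 + 1.5 + 1.3) / 7 = 1.4000
σ̂ = s̄ / c₄ = 1.4000 / 0.9693 = 1.4443

1.444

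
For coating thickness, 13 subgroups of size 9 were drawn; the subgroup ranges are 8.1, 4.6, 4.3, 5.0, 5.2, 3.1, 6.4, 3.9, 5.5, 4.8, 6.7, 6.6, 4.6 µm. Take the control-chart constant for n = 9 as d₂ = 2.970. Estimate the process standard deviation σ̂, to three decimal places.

R̄ = (8.1 + 4.6 + 4.3 + 5.0 + 5.2 + 3.1 + 6.4 + 3.9 + 5.5 + 4.8 + 6.7 + 6.6 + 4.6) / 13 = 5.2923
σ̂ = R̄ / d₂ = 5.2923 / 2.970 = 1.7819

1.782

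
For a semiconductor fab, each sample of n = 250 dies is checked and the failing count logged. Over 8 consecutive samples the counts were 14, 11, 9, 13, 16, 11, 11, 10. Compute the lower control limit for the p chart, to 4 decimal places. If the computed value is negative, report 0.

0.0071

p̄ = Σdᵢ / (k·n) = 95 / (8 × 250) = 0.04750
LCL = p̄ − 3·√(p̄(1−p̄)/n) = 0.04750 − 3 × 0.01345 = 0.00714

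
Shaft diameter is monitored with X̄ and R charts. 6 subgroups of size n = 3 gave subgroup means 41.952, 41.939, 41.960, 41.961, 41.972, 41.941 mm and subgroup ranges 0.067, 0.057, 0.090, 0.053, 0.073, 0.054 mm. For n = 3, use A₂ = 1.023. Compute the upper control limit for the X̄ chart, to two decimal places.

X̄̄ = (41.952 + 41.939 + 41.960 + 41.961 + 41.972 + 41.941) / 6 = 251.7250 / 6 = 41.9542
R̄ = (0.067 + 0.057 + 0.090 + 0.053 + 0.073 + 0.054) / 6 = 0.3940 / 6 = 0.0657
UCL = X̄̄ + A₂·R̄ = 41.9542 + 1.023 × 0.0657 = 42.0213

42.02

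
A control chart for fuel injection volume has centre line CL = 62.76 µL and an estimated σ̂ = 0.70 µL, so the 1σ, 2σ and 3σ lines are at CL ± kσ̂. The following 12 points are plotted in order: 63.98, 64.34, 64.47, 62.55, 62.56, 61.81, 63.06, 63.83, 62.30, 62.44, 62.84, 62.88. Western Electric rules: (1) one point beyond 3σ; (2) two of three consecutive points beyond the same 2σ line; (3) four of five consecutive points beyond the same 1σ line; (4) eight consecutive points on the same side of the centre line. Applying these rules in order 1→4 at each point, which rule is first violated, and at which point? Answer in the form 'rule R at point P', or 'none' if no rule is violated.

rule 2 at point 3

Zone of each point (C = within 1σ̂, B = 1σ̂–2σ̂, A = 2σ̂–3σ̂, * = beyond 3σ̂; sign = side of CL): 1:+B, 2:+A, 3:+A, 4:-C, 5:-C, 6:-B, 7:+C, 8:+B, 9:-C, 10:-C, 11:+C, 12:+C
Rule 2 (two of three consecutive points beyond the same 2σ limit) is satisfied at point 3.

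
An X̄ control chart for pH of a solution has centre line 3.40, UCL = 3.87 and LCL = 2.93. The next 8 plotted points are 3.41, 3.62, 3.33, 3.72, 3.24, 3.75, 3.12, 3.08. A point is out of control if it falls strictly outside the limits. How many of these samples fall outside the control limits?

All 8 points lie within [2.93, 3.87].

0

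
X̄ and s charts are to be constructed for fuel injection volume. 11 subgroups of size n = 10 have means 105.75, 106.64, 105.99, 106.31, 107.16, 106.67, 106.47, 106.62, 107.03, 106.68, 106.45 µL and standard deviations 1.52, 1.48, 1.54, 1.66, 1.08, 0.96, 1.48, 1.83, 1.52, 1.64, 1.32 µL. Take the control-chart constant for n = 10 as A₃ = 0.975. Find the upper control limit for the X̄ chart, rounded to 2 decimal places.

107.95

X̄̄ = (105.75 + 106.64 + 105.99 + 106.31 + 107.16 + 106.67 + 106.47 + 106.62 + 107.03 + 106.68 + 106.45) / 11 = 106.5245
s̄ = (1.52 + 1.48 + 1.54 + 1.66 + 1.08 + 0.96 + 1.48 + 1.83 + 1.52 + 1.64 + 1.32) / 11 = 1.4573
UCL = X̄̄ + A₃·s̄ = 106.5245 + 0.975 × 1.4573 = 107.9454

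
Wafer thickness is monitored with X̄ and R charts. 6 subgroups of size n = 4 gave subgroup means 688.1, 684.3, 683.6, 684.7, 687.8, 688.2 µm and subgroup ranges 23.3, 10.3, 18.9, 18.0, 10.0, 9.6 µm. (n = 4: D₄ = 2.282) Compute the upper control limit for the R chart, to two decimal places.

34.27

R̄ = (23.3 + 10.3 + 18.9 + 18.0 + 10.0 + 9.6) / 6 = 90.1000 / 6 = 15.0167
UCL_R = D₄·R̄ = 2.282 × 15.0167 = 34.2680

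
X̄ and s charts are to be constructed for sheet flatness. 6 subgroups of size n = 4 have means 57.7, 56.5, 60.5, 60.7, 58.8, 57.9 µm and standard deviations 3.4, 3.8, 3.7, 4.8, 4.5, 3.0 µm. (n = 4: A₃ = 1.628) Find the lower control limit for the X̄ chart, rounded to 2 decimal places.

52.39

X̄̄ = (57.7 + 56.5 + 60.5 + 60.7 + 58.8 + 57.9) / 6 = 58.6833
s̄ = (3.4 + 3.8 + 3.7 + 4.8 + 4.5 + 3.0) / 6 = 3.8667
LCL = X̄̄ − A₃·s̄ = 58.6833 − 1.628 × 3.8667 = 52.3884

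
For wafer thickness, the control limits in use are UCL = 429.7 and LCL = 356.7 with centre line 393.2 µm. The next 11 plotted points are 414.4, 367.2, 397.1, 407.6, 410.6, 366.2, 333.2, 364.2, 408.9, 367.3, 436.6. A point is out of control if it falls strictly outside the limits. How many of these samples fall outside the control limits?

2

Compare each point to [356.7, 429.7]: sample 7 = 333.2 < LCL; sample 11 = 436.6 > UCL.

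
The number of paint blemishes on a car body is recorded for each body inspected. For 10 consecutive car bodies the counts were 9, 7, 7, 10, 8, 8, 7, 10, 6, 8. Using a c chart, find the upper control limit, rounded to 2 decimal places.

16.49

c̄ = (9 + 7 + 7 + 10 + 8 + 8 + 7 + 10 + 6 + 8) / 10 = 80 / 10 = 8.0000
UCL = c̄ + 3√c̄ = 8.0000 + 3 × √8.0000 = 8.0000 + 3 × 2.8284 = 16.4853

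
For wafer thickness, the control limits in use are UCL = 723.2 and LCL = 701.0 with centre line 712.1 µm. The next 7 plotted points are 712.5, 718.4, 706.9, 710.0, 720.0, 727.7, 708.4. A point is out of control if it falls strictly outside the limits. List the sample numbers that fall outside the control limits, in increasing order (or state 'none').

Compare each point to [701.0, 723.2]: sample 6 = 727.7 > UCL.

6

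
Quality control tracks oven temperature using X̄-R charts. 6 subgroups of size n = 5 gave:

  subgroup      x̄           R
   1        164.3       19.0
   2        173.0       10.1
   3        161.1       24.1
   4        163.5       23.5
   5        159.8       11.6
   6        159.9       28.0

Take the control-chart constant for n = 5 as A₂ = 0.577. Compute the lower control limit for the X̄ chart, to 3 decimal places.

152.416

X̄̄ = (164.3 + 173.0 + 161.1 + 163.5 + 159.8 + 159.9) / 6 = 981.6000 / 6 = 163.6000
R̄ = (19.0 + 10.1 + 24.1 + 23.5 + 11.6 + 28.0) / 6 = 116.3000 / 6 = 19.3833
LCL = X̄̄ − A₂·R̄ = 163.6000 − 0.577 × 19.3833 = 152.4158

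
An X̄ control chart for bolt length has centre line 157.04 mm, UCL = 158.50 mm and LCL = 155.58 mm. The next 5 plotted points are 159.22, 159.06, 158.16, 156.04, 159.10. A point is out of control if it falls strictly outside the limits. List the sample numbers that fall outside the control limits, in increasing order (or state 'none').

1, 2, 5

Compare each point to [155.58, 158.50]: sample 1 = 159.22 > UCL; sample 2 = 159.06 > UCL; sample 5 = 159.10 > UCL.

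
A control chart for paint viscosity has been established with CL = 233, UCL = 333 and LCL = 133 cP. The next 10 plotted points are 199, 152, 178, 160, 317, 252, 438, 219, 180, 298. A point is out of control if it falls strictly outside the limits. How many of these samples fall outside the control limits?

Compare each point to [133, 333]: sample 7 = 438 > UCL.

1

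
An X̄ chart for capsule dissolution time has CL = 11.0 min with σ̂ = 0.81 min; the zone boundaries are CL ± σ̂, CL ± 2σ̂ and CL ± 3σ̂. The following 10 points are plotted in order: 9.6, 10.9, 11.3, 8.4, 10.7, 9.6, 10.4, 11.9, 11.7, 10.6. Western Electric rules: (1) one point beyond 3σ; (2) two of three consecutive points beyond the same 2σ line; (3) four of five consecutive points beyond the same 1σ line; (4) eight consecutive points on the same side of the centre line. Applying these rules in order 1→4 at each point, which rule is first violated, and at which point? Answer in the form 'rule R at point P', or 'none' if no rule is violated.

Zone of each point (C = within 1σ̂, B = 1σ̂–2σ̂, A = 2σ̂–3σ̂, * = beyond 3σ̂; sign = side of CL): 1:-B, 2:-C, 3:+C, 4:-*, 5:-C, 6:-B, 7:-C, 8:+B, 9:+C, 10:-C
Rule 1 (one point beyond the 3σ limits) is satisfied at point 4.

rule 1 at point 4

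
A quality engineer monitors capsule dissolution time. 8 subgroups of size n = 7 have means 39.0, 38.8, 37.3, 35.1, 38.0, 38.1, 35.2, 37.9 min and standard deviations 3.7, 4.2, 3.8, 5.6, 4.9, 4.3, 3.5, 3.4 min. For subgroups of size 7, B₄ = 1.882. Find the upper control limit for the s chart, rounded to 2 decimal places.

s̄ = (3.7 + 4.2 + 3.8 + 5.6 + 4.9 + 4.3 + 3.5 + 3.4) / 8 = 4.1750
UCL_s = B₄·s̄ = 1.882 × 4.1750 = 7.8573

7.86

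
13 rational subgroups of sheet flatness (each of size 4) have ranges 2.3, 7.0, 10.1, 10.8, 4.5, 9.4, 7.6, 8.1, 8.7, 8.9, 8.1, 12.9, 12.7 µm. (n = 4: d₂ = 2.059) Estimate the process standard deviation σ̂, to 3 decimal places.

R̄ = (2.3 + 7.0 + 10.1 + 10.8 + 4.5 + 9.4 + 7.6 + 8.1 + 8.7 + 8.9 + 8.1 + 12.9 + 12.7) / 13 = 8.5462
σ̂ = R̄ / d₂ = 8.5462 / 2.059 = 4.1506

4.151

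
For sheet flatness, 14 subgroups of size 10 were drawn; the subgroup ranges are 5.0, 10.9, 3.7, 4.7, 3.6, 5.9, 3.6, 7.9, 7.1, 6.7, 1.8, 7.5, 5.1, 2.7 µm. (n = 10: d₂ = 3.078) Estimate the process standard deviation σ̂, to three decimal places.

1.768

R̄ = (5.0 + 10.9 + 3.7 + 4.7 + 3.6 + 5.9 + 3.6 + 7.9 + 7.1 + 6.7 + 1.8 + 7.5 + 5.1 + 2.7) / 14 = 5.4429
σ̂ = R̄ / d₂ = 5.4429 / 3.078 = 1.7683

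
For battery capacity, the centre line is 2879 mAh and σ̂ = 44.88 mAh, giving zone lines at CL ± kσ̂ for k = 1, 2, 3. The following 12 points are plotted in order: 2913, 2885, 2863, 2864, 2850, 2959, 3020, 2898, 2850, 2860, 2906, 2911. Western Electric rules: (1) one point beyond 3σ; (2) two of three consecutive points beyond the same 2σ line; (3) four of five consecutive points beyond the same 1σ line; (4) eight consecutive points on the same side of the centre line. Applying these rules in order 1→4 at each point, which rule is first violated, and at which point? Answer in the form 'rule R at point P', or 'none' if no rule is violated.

Zone of each point (C = within 1σ̂, B = 1σ̂–2σ̂, A = 2σ̂–3σ̂, * = beyond 3σ̂; sign = side of CL): 1:+C, 2:+C, 3:-C, 4:-C, 5:-C, 6:+B, 7:+*, 8:+C, 9:-C, 10:-C, 11:+C, 12:+C
Rule 1 (one point beyond the 3σ limits) is satisfied at point 7.

rule 1 at point 7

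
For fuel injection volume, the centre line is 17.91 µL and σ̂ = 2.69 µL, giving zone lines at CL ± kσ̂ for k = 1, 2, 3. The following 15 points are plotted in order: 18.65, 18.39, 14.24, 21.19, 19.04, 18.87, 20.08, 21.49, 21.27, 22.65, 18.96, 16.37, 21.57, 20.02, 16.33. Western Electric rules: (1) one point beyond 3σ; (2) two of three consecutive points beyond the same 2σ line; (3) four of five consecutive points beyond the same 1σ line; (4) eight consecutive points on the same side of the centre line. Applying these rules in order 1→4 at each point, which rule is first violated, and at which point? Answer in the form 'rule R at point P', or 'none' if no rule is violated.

Zone of each point (C = within 1σ̂, B = 1σ̂–2σ̂, A = 2σ̂–3σ̂, * = beyond 3σ̂; sign = side of CL): 1:+C, 2:+C, 3:-B, 4:+B, 5:+C, 6:+C, 7:+C, 8:+B, 9:+B, 10:+B, 11:+C, 12:-C, 13:+B, 14:+C, 15:-C
Rule 4 (eight consecutive points on the same side of the centre line) is satisfied at point 11.

rule 4 at point 11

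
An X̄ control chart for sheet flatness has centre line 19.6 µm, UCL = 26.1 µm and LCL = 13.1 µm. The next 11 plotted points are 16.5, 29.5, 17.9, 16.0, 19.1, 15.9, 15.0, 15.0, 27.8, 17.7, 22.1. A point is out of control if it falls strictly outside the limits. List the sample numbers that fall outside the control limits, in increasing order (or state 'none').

Compare each point to [13.1, 26.1]: sample 2 = 29.5 > UCL; sample 9 = 27.8 > UCL.

2, 9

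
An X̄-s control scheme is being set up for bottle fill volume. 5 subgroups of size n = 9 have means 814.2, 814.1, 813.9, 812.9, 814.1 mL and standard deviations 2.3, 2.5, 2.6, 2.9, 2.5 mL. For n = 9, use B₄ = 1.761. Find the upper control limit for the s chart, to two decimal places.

s̄ = (2.3 + 2.5 + 2.6 + 2.9 + 2.5) / 5 = 2.5600
UCL_s = B₄·s̄ = 1.761 × 2.5600 = 4.5082

4.51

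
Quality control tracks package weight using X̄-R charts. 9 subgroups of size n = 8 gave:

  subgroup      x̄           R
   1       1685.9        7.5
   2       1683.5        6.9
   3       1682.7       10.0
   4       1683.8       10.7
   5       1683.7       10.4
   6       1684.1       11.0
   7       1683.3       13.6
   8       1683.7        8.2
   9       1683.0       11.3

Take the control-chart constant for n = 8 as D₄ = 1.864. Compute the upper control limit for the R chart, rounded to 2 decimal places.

R̄ = (7.5 + 6.9 + 10.0 + 10.7 + 10.4 + 11.0 + 13.6 + 8.2 + 11.3) / 9 = 89.6000 / 9 = 9.9556
UCL_R = D₄·R̄ = 1.864 × 9.9556 = 18.5572

18.56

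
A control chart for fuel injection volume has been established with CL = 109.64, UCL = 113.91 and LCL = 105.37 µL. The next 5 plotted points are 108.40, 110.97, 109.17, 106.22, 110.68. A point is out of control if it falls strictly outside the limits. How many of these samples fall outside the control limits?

0

All 5 points lie within [105.37, 113.91].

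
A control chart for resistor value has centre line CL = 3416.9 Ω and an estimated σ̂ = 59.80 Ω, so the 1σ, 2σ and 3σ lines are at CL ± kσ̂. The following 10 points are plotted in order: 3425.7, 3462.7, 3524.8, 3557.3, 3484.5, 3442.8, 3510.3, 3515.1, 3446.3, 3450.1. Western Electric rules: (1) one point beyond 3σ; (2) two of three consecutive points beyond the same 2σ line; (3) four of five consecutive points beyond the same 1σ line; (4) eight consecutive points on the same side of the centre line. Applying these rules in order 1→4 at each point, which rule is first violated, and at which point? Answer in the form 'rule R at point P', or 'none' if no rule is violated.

Zone of each point (C = within 1σ̂, B = 1σ̂–2σ̂, A = 2σ̂–3σ̂, * = beyond 3σ̂; sign = side of CL): 1:+C, 2:+C, 3:+B, 4:+A, 5:+B, 6:+C, 7:+B, 8:+B, 9:+C, 10:+C
Rule 3 (four of five consecutive points beyond the same 1σ limit) is satisfied at point 7.

rule 3 at point 7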